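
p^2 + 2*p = p*(p + 2)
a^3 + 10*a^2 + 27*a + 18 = (a + 1)*(a + 3)*(a + 6)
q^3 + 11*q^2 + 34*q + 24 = (q + 1)*(q + 4)*(q + 6)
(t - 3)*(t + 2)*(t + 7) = t^3 + 6*t^2 - 13*t - 42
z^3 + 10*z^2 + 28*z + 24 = (z + 2)^2*(z + 6)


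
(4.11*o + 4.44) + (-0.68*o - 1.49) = 3.43*o + 2.95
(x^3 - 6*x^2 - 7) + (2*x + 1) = x^3 - 6*x^2 + 2*x - 6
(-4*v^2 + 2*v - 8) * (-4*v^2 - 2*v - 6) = 16*v^4 + 52*v^2 + 4*v + 48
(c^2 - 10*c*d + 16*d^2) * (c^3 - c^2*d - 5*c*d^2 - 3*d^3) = c^5 - 11*c^4*d + 21*c^3*d^2 + 31*c^2*d^3 - 50*c*d^4 - 48*d^5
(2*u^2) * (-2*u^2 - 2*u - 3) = -4*u^4 - 4*u^3 - 6*u^2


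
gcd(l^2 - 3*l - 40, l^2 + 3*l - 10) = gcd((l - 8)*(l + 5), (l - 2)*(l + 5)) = l + 5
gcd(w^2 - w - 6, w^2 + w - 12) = w - 3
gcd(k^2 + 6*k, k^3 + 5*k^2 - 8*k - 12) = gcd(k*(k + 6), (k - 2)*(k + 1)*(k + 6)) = k + 6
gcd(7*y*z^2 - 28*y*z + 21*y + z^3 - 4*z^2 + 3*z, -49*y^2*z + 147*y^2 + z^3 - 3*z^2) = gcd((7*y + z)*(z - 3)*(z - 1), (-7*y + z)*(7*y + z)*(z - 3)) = 7*y*z - 21*y + z^2 - 3*z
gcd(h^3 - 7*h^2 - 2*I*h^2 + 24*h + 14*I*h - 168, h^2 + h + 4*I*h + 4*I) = h + 4*I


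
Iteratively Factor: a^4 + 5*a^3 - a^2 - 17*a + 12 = (a + 3)*(a^3 + 2*a^2 - 7*a + 4) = (a + 3)*(a + 4)*(a^2 - 2*a + 1) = (a - 1)*(a + 3)*(a + 4)*(a - 1)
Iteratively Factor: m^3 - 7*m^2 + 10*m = (m)*(m^2 - 7*m + 10) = m*(m - 5)*(m - 2)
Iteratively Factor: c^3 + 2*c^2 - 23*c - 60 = (c + 4)*(c^2 - 2*c - 15) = (c - 5)*(c + 4)*(c + 3)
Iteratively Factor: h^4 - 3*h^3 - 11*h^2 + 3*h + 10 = (h + 2)*(h^3 - 5*h^2 - h + 5) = (h + 1)*(h + 2)*(h^2 - 6*h + 5) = (h - 1)*(h + 1)*(h + 2)*(h - 5)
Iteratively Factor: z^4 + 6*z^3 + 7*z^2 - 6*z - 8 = (z - 1)*(z^3 + 7*z^2 + 14*z + 8) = (z - 1)*(z + 1)*(z^2 + 6*z + 8) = (z - 1)*(z + 1)*(z + 4)*(z + 2)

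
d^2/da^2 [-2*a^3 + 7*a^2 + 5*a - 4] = 14 - 12*a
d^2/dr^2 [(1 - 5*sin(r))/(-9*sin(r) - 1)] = 14*(9*sin(r)^2 - sin(r) - 18)/(9*sin(r) + 1)^3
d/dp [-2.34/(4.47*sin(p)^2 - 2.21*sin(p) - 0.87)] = (20.9196*sin(p) - 5.1714)*cos(p)/(-4.47*sin(p)^2 + 2.21*sin(p) + 0.87)^2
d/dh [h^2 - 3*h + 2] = 2*h - 3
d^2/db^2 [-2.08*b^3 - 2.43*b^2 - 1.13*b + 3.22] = -12.48*b - 4.86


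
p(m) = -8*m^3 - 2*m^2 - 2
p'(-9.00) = -1908.00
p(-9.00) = 5668.00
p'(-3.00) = -204.00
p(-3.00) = 196.00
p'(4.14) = -427.91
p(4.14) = -603.94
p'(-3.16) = -227.01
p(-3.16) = 230.46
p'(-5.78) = -778.68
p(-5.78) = 1475.99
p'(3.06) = -236.97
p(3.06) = -249.95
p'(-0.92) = -16.63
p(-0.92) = 2.54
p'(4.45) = -493.06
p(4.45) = -746.57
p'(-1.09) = -24.15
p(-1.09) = 5.98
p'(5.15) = -657.14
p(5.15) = -1147.77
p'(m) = -24*m^2 - 4*m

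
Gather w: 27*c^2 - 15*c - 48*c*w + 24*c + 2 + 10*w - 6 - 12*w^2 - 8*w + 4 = 27*c^2 + 9*c - 12*w^2 + w*(2 - 48*c)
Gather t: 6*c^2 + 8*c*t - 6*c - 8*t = 6*c^2 - 6*c + t*(8*c - 8)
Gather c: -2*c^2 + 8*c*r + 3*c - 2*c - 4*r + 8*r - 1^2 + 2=-2*c^2 + c*(8*r + 1) + 4*r + 1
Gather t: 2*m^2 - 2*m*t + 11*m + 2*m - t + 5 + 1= 2*m^2 + 13*m + t*(-2*m - 1) + 6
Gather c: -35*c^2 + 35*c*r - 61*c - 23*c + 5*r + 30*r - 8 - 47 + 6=-35*c^2 + c*(35*r - 84) + 35*r - 49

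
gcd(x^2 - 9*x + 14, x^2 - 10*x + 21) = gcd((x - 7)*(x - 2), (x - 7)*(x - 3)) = x - 7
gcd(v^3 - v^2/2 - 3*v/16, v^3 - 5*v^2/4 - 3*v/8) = v^2 + v/4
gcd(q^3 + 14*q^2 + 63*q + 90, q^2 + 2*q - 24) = q + 6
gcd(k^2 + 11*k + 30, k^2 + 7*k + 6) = k + 6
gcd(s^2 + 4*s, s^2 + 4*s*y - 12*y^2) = 1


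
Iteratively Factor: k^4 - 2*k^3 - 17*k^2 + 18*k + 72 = (k + 3)*(k^3 - 5*k^2 - 2*k + 24) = (k + 2)*(k + 3)*(k^2 - 7*k + 12) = (k - 4)*(k + 2)*(k + 3)*(k - 3)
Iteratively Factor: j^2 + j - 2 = (j + 2)*(j - 1)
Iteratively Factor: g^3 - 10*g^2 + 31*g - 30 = (g - 2)*(g^2 - 8*g + 15) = (g - 3)*(g - 2)*(g - 5)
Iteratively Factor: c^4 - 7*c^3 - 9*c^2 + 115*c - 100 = (c - 5)*(c^3 - 2*c^2 - 19*c + 20) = (c - 5)^2*(c^2 + 3*c - 4) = (c - 5)^2*(c - 1)*(c + 4)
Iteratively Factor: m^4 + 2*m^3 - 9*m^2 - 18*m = (m + 2)*(m^3 - 9*m) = (m + 2)*(m + 3)*(m^2 - 3*m) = (m - 3)*(m + 2)*(m + 3)*(m)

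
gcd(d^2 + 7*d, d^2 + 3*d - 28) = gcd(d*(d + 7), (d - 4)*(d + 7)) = d + 7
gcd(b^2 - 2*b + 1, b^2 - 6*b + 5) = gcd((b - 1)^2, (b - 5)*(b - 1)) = b - 1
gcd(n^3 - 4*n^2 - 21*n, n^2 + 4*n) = n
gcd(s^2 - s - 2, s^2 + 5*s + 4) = s + 1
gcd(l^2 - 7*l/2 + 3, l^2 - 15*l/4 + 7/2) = l - 2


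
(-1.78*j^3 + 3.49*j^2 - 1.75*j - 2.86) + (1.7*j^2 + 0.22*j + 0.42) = -1.78*j^3 + 5.19*j^2 - 1.53*j - 2.44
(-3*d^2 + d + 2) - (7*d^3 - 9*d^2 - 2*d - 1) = -7*d^3 + 6*d^2 + 3*d + 3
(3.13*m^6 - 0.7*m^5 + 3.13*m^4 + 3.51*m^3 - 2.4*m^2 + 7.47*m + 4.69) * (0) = 0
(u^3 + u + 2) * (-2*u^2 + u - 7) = -2*u^5 + u^4 - 9*u^3 - 3*u^2 - 5*u - 14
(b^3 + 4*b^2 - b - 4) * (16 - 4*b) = -4*b^4 + 68*b^2 - 64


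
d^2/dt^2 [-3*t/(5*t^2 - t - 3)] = 6*(t*(10*t - 1)^2 + (15*t - 1)*(-5*t^2 + t + 3))/(-5*t^2 + t + 3)^3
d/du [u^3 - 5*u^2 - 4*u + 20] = 3*u^2 - 10*u - 4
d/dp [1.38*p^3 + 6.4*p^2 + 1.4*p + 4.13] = 4.14*p^2 + 12.8*p + 1.4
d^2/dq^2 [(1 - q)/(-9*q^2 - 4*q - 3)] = 2*((5 - 27*q)*(9*q^2 + 4*q + 3) + 4*(q - 1)*(9*q + 2)^2)/(9*q^2 + 4*q + 3)^3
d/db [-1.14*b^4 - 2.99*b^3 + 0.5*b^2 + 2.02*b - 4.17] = -4.56*b^3 - 8.97*b^2 + 1.0*b + 2.02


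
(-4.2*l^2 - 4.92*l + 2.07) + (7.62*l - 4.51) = -4.2*l^2 + 2.7*l - 2.44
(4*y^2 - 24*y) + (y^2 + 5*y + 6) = 5*y^2 - 19*y + 6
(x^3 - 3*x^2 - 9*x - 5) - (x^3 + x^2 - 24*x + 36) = -4*x^2 + 15*x - 41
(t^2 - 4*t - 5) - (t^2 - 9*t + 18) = 5*t - 23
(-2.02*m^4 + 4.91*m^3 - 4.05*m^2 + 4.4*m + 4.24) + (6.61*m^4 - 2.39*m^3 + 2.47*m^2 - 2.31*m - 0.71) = 4.59*m^4 + 2.52*m^3 - 1.58*m^2 + 2.09*m + 3.53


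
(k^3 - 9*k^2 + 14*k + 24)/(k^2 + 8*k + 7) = (k^2 - 10*k + 24)/(k + 7)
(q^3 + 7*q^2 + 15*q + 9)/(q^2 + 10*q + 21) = (q^2 + 4*q + 3)/(q + 7)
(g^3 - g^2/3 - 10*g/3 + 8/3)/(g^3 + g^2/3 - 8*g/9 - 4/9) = 3*(3*g^2 + 2*g - 8)/(9*g^2 + 12*g + 4)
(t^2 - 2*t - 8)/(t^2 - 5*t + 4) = (t + 2)/(t - 1)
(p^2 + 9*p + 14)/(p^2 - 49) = (p + 2)/(p - 7)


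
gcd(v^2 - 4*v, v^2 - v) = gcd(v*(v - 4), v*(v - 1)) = v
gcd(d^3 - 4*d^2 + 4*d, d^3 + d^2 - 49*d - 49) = 1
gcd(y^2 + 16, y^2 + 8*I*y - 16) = y + 4*I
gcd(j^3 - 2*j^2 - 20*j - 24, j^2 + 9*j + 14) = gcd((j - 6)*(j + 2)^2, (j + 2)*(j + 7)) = j + 2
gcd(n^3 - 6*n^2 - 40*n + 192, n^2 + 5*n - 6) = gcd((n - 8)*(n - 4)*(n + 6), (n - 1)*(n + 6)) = n + 6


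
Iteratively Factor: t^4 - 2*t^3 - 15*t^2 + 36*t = (t - 3)*(t^3 + t^2 - 12*t) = (t - 3)^2*(t^2 + 4*t) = t*(t - 3)^2*(t + 4)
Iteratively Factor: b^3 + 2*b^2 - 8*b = (b)*(b^2 + 2*b - 8) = b*(b - 2)*(b + 4)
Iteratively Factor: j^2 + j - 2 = (j + 2)*(j - 1)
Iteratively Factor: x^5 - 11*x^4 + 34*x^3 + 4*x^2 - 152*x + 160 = (x - 2)*(x^4 - 9*x^3 + 16*x^2 + 36*x - 80) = (x - 5)*(x - 2)*(x^3 - 4*x^2 - 4*x + 16) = (x - 5)*(x - 4)*(x - 2)*(x^2 - 4) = (x - 5)*(x - 4)*(x - 2)^2*(x + 2)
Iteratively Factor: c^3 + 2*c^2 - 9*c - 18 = (c + 3)*(c^2 - c - 6) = (c + 2)*(c + 3)*(c - 3)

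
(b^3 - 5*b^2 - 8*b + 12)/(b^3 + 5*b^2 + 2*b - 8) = (b - 6)/(b + 4)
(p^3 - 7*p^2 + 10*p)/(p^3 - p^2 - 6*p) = (-p^2 + 7*p - 10)/(-p^2 + p + 6)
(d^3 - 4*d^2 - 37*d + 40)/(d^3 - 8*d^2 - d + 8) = (d + 5)/(d + 1)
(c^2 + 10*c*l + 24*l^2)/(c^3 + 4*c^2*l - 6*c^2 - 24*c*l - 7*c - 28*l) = (c + 6*l)/(c^2 - 6*c - 7)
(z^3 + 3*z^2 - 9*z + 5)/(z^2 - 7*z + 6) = (z^2 + 4*z - 5)/(z - 6)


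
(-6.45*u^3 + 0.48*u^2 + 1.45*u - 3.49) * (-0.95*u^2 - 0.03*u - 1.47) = 6.1275*u^5 - 0.2625*u^4 + 8.0896*u^3 + 2.5664*u^2 - 2.0268*u + 5.1303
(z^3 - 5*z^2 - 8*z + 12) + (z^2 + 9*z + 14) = z^3 - 4*z^2 + z + 26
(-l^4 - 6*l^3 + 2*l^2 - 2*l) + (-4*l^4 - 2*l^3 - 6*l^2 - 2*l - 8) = -5*l^4 - 8*l^3 - 4*l^2 - 4*l - 8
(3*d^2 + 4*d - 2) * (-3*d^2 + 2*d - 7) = -9*d^4 - 6*d^3 - 7*d^2 - 32*d + 14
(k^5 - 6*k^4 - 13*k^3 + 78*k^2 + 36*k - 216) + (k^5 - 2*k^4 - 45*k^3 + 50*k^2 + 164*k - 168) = 2*k^5 - 8*k^4 - 58*k^3 + 128*k^2 + 200*k - 384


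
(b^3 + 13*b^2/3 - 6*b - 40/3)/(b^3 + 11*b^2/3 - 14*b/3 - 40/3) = (3*b^2 + 19*b + 20)/(3*b^2 + 17*b + 20)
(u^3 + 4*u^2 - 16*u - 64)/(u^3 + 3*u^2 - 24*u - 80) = (u - 4)/(u - 5)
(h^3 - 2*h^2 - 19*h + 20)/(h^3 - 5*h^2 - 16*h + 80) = (h - 1)/(h - 4)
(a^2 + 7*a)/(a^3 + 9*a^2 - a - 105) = a/(a^2 + 2*a - 15)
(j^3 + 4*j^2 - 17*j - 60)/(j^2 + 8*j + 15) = j - 4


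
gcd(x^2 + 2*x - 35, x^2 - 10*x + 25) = x - 5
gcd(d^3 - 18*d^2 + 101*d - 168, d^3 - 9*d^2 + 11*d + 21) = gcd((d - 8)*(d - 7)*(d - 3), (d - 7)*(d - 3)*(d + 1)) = d^2 - 10*d + 21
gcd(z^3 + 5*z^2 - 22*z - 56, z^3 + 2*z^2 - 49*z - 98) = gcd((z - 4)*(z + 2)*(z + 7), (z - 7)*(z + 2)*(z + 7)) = z^2 + 9*z + 14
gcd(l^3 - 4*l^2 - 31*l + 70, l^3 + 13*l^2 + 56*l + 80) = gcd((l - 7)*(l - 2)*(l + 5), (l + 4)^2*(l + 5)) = l + 5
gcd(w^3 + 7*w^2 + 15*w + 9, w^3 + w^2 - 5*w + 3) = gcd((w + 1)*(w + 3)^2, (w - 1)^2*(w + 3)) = w + 3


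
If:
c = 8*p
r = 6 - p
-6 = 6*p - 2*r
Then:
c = 6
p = 3/4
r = 21/4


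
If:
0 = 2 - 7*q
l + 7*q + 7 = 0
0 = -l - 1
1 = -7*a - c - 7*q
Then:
No Solution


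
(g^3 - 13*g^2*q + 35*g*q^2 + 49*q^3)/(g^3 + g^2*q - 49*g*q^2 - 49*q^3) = (g - 7*q)/(g + 7*q)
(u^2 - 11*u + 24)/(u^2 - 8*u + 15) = (u - 8)/(u - 5)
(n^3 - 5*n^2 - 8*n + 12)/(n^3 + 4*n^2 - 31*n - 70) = (n^2 - 7*n + 6)/(n^2 + 2*n - 35)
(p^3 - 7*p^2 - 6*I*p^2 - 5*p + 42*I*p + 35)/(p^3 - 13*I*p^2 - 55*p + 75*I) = (p^2 - p*(7 + I) + 7*I)/(p^2 - 8*I*p - 15)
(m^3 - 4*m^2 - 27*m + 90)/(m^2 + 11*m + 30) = (m^2 - 9*m + 18)/(m + 6)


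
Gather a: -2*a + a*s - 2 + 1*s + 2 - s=a*(s - 2)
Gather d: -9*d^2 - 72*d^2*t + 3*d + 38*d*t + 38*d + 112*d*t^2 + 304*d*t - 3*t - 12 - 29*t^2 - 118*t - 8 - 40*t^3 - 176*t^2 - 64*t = d^2*(-72*t - 9) + d*(112*t^2 + 342*t + 41) - 40*t^3 - 205*t^2 - 185*t - 20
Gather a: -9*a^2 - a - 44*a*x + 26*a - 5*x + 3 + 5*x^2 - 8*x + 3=-9*a^2 + a*(25 - 44*x) + 5*x^2 - 13*x + 6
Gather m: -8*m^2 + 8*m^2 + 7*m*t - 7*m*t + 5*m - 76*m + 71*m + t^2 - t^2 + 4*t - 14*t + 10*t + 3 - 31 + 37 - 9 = 0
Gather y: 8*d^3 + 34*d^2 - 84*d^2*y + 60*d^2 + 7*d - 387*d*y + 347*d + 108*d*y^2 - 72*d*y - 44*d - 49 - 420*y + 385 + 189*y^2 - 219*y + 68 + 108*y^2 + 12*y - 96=8*d^3 + 94*d^2 + 310*d + y^2*(108*d + 297) + y*(-84*d^2 - 459*d - 627) + 308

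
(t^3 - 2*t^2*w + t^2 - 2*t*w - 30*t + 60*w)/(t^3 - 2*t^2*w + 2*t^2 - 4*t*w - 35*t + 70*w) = (t + 6)/(t + 7)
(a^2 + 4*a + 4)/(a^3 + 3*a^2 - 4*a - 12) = (a + 2)/(a^2 + a - 6)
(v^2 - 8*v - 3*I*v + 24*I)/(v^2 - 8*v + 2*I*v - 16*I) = (v - 3*I)/(v + 2*I)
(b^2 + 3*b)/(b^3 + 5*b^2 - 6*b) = (b + 3)/(b^2 + 5*b - 6)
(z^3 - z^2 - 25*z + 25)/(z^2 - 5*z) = z + 4 - 5/z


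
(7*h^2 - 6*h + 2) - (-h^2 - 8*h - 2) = 8*h^2 + 2*h + 4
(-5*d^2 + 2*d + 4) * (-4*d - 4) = 20*d^3 + 12*d^2 - 24*d - 16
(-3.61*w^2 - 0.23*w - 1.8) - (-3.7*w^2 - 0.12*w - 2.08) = 0.0900000000000003*w^2 - 0.11*w + 0.28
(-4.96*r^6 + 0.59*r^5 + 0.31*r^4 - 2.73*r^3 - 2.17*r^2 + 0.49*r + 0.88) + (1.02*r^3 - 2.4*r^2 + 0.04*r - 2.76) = -4.96*r^6 + 0.59*r^5 + 0.31*r^4 - 1.71*r^3 - 4.57*r^2 + 0.53*r - 1.88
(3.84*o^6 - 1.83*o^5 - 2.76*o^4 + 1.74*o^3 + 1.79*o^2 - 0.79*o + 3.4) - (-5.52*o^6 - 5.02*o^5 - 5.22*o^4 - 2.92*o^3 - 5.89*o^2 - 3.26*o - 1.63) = 9.36*o^6 + 3.19*o^5 + 2.46*o^4 + 4.66*o^3 + 7.68*o^2 + 2.47*o + 5.03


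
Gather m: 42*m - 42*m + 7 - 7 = 0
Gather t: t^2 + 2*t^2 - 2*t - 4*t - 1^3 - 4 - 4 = 3*t^2 - 6*t - 9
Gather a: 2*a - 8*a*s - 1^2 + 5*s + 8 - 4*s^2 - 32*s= a*(2 - 8*s) - 4*s^2 - 27*s + 7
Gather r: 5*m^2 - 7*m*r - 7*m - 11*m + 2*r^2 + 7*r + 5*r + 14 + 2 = 5*m^2 - 18*m + 2*r^2 + r*(12 - 7*m) + 16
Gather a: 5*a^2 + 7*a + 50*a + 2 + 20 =5*a^2 + 57*a + 22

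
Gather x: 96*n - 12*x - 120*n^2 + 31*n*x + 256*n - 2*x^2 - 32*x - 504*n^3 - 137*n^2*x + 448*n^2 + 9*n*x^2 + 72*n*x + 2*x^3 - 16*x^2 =-504*n^3 + 328*n^2 + 352*n + 2*x^3 + x^2*(9*n - 18) + x*(-137*n^2 + 103*n - 44)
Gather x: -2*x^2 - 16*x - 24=-2*x^2 - 16*x - 24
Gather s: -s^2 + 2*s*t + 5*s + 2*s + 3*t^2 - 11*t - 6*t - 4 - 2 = -s^2 + s*(2*t + 7) + 3*t^2 - 17*t - 6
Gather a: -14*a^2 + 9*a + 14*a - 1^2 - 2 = -14*a^2 + 23*a - 3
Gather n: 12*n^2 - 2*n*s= 12*n^2 - 2*n*s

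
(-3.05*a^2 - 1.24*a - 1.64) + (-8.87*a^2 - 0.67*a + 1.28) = -11.92*a^2 - 1.91*a - 0.36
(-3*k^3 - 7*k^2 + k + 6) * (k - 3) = -3*k^4 + 2*k^3 + 22*k^2 + 3*k - 18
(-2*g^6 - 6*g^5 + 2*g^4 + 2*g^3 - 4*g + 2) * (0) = 0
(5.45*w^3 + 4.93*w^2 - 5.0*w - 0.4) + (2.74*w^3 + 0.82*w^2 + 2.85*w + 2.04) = 8.19*w^3 + 5.75*w^2 - 2.15*w + 1.64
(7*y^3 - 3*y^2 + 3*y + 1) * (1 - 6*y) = -42*y^4 + 25*y^3 - 21*y^2 - 3*y + 1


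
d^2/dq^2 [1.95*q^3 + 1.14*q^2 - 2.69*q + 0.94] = 11.7*q + 2.28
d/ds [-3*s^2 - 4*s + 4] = -6*s - 4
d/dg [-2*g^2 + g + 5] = 1 - 4*g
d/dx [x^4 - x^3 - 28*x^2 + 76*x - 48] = 4*x^3 - 3*x^2 - 56*x + 76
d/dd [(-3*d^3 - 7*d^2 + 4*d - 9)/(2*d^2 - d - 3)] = (-6*d^4 + 6*d^3 + 26*d^2 + 78*d - 21)/(4*d^4 - 4*d^3 - 11*d^2 + 6*d + 9)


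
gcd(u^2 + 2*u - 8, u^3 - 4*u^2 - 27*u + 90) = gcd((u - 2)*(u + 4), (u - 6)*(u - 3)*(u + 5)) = 1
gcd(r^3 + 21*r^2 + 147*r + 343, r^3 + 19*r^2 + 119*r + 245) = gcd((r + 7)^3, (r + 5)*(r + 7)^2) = r^2 + 14*r + 49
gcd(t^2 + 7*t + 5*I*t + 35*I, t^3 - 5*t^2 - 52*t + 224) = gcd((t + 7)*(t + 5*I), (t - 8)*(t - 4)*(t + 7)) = t + 7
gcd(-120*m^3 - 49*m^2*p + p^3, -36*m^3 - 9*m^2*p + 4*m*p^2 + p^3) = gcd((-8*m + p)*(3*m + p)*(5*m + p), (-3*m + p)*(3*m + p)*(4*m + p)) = 3*m + p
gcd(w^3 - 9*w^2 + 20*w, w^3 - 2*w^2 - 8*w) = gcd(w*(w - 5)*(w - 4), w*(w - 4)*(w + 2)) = w^2 - 4*w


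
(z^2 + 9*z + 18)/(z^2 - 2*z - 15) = (z + 6)/(z - 5)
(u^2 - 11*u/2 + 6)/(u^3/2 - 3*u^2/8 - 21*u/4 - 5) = 4*(2*u - 3)/(4*u^2 + 13*u + 10)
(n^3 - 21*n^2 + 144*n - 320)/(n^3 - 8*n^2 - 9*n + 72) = (n^2 - 13*n + 40)/(n^2 - 9)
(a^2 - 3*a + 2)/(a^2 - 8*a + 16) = (a^2 - 3*a + 2)/(a^2 - 8*a + 16)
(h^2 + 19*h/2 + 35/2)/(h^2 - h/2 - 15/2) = (h + 7)/(h - 3)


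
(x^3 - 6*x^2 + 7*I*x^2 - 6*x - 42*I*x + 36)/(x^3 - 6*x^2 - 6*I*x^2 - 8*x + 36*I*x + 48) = (x^2 + 7*I*x - 6)/(x^2 - 6*I*x - 8)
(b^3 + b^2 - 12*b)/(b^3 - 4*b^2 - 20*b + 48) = b*(b - 3)/(b^2 - 8*b + 12)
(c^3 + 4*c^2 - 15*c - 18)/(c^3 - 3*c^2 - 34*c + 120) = (c^2 - 2*c - 3)/(c^2 - 9*c + 20)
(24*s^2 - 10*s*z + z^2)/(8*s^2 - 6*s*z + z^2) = (-6*s + z)/(-2*s + z)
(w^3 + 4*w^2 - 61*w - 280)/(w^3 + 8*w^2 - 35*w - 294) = (w^2 - 3*w - 40)/(w^2 + w - 42)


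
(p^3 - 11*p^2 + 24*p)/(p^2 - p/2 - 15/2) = 2*p*(p - 8)/(2*p + 5)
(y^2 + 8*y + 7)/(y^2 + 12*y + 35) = (y + 1)/(y + 5)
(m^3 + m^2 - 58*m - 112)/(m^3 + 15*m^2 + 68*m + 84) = (m - 8)/(m + 6)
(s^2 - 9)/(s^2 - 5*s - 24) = (s - 3)/(s - 8)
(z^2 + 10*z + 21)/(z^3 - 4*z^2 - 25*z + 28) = (z^2 + 10*z + 21)/(z^3 - 4*z^2 - 25*z + 28)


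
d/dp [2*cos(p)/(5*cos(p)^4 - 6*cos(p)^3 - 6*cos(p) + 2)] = 2*(15*(1 - cos(2*p))^2/4 - 9*cos(p) + 15*cos(2*p) - 3*cos(3*p) - 2)*sin(p)/(5*cos(p)^4 - 6*cos(p)^3 - 6*cos(p) + 2)^2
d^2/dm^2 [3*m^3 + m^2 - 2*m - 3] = 18*m + 2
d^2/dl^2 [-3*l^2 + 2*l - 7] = -6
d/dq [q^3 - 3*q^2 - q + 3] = 3*q^2 - 6*q - 1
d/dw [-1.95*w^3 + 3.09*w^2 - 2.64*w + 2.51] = -5.85*w^2 + 6.18*w - 2.64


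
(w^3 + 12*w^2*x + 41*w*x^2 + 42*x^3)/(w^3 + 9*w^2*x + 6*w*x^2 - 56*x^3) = (-w^2 - 5*w*x - 6*x^2)/(-w^2 - 2*w*x + 8*x^2)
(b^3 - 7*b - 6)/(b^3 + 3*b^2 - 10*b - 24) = (b + 1)/(b + 4)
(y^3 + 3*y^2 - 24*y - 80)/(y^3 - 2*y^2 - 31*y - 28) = (y^2 - y - 20)/(y^2 - 6*y - 7)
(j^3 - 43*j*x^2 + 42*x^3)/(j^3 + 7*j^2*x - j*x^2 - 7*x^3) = (j - 6*x)/(j + x)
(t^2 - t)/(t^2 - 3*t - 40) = t*(1 - t)/(-t^2 + 3*t + 40)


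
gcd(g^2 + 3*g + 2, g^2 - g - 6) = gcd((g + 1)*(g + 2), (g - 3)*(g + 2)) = g + 2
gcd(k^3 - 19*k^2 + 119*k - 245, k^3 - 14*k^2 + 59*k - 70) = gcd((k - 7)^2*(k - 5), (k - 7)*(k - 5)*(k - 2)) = k^2 - 12*k + 35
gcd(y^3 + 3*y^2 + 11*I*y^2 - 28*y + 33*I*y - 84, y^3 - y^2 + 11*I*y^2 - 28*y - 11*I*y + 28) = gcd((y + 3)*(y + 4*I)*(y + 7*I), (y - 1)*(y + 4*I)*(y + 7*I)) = y^2 + 11*I*y - 28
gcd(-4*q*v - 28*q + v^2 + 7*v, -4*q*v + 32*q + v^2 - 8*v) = 4*q - v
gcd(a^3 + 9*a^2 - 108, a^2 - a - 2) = 1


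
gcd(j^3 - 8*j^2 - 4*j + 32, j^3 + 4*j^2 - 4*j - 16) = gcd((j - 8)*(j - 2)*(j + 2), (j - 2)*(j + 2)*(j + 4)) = j^2 - 4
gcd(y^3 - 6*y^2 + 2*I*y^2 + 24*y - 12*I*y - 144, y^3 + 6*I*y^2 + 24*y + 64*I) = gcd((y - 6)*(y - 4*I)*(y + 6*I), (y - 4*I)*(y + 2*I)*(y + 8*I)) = y - 4*I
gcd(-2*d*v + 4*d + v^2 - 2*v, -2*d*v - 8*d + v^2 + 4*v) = -2*d + v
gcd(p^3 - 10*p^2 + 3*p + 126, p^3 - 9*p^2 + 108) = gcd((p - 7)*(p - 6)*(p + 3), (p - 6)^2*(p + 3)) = p^2 - 3*p - 18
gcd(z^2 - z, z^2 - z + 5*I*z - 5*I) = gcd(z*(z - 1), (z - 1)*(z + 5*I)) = z - 1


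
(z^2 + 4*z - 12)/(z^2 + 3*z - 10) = (z + 6)/(z + 5)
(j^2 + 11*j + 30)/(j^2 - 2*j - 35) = (j + 6)/(j - 7)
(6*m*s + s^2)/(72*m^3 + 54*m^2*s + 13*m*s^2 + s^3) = s/(12*m^2 + 7*m*s + s^2)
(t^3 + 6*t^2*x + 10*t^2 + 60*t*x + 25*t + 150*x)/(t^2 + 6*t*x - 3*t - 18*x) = (t^2 + 10*t + 25)/(t - 3)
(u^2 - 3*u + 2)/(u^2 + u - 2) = (u - 2)/(u + 2)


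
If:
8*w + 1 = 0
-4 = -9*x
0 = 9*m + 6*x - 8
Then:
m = 16/27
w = -1/8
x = 4/9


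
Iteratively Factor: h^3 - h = (h + 1)*(h^2 - h) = (h - 1)*(h + 1)*(h)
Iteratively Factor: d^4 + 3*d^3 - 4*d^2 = (d + 4)*(d^3 - d^2) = d*(d + 4)*(d^2 - d) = d*(d - 1)*(d + 4)*(d)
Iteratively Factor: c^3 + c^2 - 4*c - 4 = (c + 2)*(c^2 - c - 2) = (c + 1)*(c + 2)*(c - 2)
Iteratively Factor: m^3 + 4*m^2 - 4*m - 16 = (m + 4)*(m^2 - 4) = (m - 2)*(m + 4)*(m + 2)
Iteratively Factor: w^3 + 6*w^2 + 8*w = (w + 2)*(w^2 + 4*w) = w*(w + 2)*(w + 4)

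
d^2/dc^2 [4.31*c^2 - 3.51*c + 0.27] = 8.62000000000000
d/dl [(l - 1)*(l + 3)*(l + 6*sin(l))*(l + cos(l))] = -(l - 1)*(l + 3)*(l + 6*sin(l))*(sin(l) - 1) + (l - 1)*(l + 3)*(l + cos(l))*(6*cos(l) + 1) + (l - 1)*(l + 6*sin(l))*(l + cos(l)) + (l + 3)*(l + 6*sin(l))*(l + cos(l))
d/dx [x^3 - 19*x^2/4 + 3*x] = 3*x^2 - 19*x/2 + 3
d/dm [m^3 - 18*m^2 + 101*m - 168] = 3*m^2 - 36*m + 101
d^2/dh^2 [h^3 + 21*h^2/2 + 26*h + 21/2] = 6*h + 21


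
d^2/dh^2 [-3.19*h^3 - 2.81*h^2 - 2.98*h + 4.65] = -19.14*h - 5.62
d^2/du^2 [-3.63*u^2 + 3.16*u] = -7.26000000000000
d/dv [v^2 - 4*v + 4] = 2*v - 4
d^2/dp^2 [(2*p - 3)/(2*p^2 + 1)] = 4*(8*p^2*(2*p - 3) + 3*(1 - 2*p)*(2*p^2 + 1))/(2*p^2 + 1)^3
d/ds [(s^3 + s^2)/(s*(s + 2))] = (s^2 + 4*s + 2)/(s^2 + 4*s + 4)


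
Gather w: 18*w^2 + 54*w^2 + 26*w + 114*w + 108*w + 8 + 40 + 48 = 72*w^2 + 248*w + 96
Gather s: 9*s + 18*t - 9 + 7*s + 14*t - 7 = 16*s + 32*t - 16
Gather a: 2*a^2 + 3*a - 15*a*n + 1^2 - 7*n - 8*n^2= 2*a^2 + a*(3 - 15*n) - 8*n^2 - 7*n + 1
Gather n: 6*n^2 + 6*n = 6*n^2 + 6*n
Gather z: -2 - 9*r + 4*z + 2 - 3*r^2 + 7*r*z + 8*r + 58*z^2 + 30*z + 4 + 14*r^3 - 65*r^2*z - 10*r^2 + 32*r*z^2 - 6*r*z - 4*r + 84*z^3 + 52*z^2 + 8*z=14*r^3 - 13*r^2 - 5*r + 84*z^3 + z^2*(32*r + 110) + z*(-65*r^2 + r + 42) + 4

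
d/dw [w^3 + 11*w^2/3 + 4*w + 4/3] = 3*w^2 + 22*w/3 + 4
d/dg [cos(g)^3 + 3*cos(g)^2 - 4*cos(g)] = (-3*cos(g)^2 - 6*cos(g) + 4)*sin(g)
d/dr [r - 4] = 1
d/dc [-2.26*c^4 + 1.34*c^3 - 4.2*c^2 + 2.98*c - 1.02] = -9.04*c^3 + 4.02*c^2 - 8.4*c + 2.98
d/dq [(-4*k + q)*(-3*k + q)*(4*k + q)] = -16*k^2 - 6*k*q + 3*q^2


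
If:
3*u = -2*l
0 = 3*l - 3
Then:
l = 1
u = -2/3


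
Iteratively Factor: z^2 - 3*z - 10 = (z + 2)*(z - 5)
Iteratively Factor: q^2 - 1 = (q + 1)*(q - 1)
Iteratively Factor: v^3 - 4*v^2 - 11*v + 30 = (v + 3)*(v^2 - 7*v + 10) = (v - 2)*(v + 3)*(v - 5)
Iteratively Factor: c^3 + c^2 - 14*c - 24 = (c + 2)*(c^2 - c - 12) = (c + 2)*(c + 3)*(c - 4)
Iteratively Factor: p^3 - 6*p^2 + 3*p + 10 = (p - 2)*(p^2 - 4*p - 5) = (p - 2)*(p + 1)*(p - 5)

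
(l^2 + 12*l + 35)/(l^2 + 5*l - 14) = (l + 5)/(l - 2)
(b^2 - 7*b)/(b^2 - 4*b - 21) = b/(b + 3)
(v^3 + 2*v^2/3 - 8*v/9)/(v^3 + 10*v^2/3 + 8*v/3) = (v - 2/3)/(v + 2)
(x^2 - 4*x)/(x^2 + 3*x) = (x - 4)/(x + 3)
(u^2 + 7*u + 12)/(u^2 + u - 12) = (u + 3)/(u - 3)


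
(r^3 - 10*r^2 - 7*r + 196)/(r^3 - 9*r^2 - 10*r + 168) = (r - 7)/(r - 6)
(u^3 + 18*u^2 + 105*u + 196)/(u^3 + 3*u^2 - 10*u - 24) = (u^2 + 14*u + 49)/(u^2 - u - 6)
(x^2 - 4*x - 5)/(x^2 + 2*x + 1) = (x - 5)/(x + 1)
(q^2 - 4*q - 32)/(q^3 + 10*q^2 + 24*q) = (q - 8)/(q*(q + 6))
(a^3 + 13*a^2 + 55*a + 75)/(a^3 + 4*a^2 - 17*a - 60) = (a + 5)/(a - 4)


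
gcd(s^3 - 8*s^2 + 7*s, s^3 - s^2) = s^2 - s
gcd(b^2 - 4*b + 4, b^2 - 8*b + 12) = b - 2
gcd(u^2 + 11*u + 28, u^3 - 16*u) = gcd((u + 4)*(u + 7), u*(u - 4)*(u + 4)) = u + 4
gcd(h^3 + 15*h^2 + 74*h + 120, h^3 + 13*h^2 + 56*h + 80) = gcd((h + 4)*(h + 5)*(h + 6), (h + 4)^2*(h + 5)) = h^2 + 9*h + 20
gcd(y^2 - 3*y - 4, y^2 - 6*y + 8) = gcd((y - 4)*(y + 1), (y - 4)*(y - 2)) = y - 4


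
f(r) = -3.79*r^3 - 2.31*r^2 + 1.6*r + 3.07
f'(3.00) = -114.59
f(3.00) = -115.25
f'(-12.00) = -1580.24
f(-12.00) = 6200.35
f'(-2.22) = -44.18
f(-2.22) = 29.60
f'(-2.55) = -60.55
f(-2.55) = 46.81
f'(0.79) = -9.15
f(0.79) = 1.02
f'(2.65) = -90.49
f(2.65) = -79.44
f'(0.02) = 1.50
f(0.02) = 3.10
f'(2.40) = -74.98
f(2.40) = -58.79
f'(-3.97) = -159.26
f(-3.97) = 197.45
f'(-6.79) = -491.23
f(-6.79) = 1072.15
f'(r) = -11.37*r^2 - 4.62*r + 1.6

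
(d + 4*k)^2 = d^2 + 8*d*k + 16*k^2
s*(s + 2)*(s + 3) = s^3 + 5*s^2 + 6*s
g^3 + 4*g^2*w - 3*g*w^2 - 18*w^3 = (g - 2*w)*(g + 3*w)^2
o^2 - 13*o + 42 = (o - 7)*(o - 6)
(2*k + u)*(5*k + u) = 10*k^2 + 7*k*u + u^2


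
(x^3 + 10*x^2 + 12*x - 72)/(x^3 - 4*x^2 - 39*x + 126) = (x^2 + 4*x - 12)/(x^2 - 10*x + 21)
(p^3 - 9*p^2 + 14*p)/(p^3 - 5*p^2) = (p^2 - 9*p + 14)/(p*(p - 5))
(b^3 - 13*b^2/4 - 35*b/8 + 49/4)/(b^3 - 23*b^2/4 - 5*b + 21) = (b - 7/2)/(b - 6)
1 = 1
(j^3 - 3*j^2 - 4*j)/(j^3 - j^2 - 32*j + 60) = j*(j^2 - 3*j - 4)/(j^3 - j^2 - 32*j + 60)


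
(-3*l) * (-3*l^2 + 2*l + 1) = 9*l^3 - 6*l^2 - 3*l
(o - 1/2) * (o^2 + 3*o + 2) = o^3 + 5*o^2/2 + o/2 - 1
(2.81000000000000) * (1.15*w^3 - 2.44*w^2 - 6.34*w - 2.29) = 3.2315*w^3 - 6.8564*w^2 - 17.8154*w - 6.4349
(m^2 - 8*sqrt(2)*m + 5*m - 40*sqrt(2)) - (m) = m^2 - 8*sqrt(2)*m + 4*m - 40*sqrt(2)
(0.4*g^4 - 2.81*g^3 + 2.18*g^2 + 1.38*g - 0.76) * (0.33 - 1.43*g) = -0.572*g^5 + 4.1503*g^4 - 4.0447*g^3 - 1.254*g^2 + 1.5422*g - 0.2508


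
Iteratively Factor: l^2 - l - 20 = (l + 4)*(l - 5)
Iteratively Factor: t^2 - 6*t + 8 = (t - 4)*(t - 2)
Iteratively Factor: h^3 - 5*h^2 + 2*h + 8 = (h + 1)*(h^2 - 6*h + 8) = (h - 2)*(h + 1)*(h - 4)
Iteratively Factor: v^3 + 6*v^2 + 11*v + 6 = (v + 2)*(v^2 + 4*v + 3) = (v + 1)*(v + 2)*(v + 3)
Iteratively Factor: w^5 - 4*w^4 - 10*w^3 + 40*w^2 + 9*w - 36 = (w - 1)*(w^4 - 3*w^3 - 13*w^2 + 27*w + 36) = (w - 3)*(w - 1)*(w^3 - 13*w - 12) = (w - 4)*(w - 3)*(w - 1)*(w^2 + 4*w + 3) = (w - 4)*(w - 3)*(w - 1)*(w + 1)*(w + 3)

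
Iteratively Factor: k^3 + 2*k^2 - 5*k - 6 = (k - 2)*(k^2 + 4*k + 3) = (k - 2)*(k + 3)*(k + 1)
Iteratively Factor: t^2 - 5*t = (t)*(t - 5)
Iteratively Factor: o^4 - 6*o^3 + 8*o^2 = (o - 2)*(o^3 - 4*o^2) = o*(o - 2)*(o^2 - 4*o) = o*(o - 4)*(o - 2)*(o)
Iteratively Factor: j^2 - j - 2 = (j - 2)*(j + 1)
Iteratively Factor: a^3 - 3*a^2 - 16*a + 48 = (a + 4)*(a^2 - 7*a + 12) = (a - 4)*(a + 4)*(a - 3)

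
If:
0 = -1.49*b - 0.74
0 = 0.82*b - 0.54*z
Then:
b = -0.50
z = -0.75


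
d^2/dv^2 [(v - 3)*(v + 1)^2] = 6*v - 2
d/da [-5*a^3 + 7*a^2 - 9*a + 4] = -15*a^2 + 14*a - 9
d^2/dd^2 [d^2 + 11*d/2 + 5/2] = 2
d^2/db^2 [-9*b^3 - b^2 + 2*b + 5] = -54*b - 2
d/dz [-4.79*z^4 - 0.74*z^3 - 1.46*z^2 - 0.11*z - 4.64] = -19.16*z^3 - 2.22*z^2 - 2.92*z - 0.11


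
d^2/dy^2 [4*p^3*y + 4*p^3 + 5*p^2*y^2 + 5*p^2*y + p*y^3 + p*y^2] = 2*p*(5*p + 3*y + 1)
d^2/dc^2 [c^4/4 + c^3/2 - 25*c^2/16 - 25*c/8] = 3*c^2 + 3*c - 25/8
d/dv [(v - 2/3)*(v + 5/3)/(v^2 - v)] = 2*(-9*v^2 + 10*v - 5)/(9*v^2*(v^2 - 2*v + 1))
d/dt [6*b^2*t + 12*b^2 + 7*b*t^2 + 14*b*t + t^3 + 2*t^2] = 6*b^2 + 14*b*t + 14*b + 3*t^2 + 4*t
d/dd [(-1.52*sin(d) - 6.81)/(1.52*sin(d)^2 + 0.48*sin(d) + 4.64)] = (2.3104*sin(d)^2 + 20.7024*sin(d) - 3.784)*cos(d)/(2.3104*sin(d)^4 + 1.4592*sin(d)^3 + 14.336*sin(d)^2 + 4.4544*sin(d) + 21.5296)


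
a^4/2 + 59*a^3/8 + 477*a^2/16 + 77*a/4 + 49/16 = (a/2 + 1/4)*(a + 1/4)*(a + 7)^2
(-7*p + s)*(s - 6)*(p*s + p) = -7*p^2*s^2 + 35*p^2*s + 42*p^2 + p*s^3 - 5*p*s^2 - 6*p*s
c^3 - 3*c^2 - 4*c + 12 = (c - 3)*(c - 2)*(c + 2)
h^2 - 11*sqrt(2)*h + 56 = (h - 7*sqrt(2))*(h - 4*sqrt(2))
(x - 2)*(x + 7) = x^2 + 5*x - 14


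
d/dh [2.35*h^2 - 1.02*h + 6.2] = 4.7*h - 1.02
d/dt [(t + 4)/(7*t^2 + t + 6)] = (7*t^2 + t - (t + 4)*(14*t + 1) + 6)/(7*t^2 + t + 6)^2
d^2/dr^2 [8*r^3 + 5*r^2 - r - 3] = 48*r + 10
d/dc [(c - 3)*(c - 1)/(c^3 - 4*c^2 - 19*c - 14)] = (-c^4 + 8*c^3 - 44*c^2 - 4*c + 113)/(c^6 - 8*c^5 - 22*c^4 + 124*c^3 + 473*c^2 + 532*c + 196)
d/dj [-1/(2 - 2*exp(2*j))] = -1/(4*sinh(j)^2)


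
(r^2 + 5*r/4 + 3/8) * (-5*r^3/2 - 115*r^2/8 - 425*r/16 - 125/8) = -5*r^5/2 - 35*r^4/2 - 1455*r^3/32 - 1735*r^2/32 - 3775*r/128 - 375/64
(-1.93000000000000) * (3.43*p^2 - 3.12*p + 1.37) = -6.6199*p^2 + 6.0216*p - 2.6441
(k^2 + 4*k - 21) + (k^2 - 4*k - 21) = 2*k^2 - 42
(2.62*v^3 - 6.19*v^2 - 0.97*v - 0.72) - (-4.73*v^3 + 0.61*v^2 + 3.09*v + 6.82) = 7.35*v^3 - 6.8*v^2 - 4.06*v - 7.54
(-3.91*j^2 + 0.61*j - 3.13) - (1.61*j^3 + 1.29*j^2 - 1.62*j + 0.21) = -1.61*j^3 - 5.2*j^2 + 2.23*j - 3.34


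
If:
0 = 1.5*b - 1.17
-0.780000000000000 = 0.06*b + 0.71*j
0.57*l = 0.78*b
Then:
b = 0.78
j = -1.16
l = 1.07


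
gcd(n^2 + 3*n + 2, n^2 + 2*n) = n + 2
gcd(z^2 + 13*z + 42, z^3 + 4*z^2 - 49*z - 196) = z + 7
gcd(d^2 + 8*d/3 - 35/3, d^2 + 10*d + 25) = d + 5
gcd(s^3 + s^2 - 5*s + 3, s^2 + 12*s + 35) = 1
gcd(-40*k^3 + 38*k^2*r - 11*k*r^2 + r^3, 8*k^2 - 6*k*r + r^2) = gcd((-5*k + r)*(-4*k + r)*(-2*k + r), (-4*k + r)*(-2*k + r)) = 8*k^2 - 6*k*r + r^2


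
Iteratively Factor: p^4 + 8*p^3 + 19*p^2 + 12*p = (p + 3)*(p^3 + 5*p^2 + 4*p) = (p + 3)*(p + 4)*(p^2 + p) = p*(p + 3)*(p + 4)*(p + 1)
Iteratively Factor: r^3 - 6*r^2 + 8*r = (r - 4)*(r^2 - 2*r) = r*(r - 4)*(r - 2)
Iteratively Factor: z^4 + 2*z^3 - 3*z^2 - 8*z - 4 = (z + 1)*(z^3 + z^2 - 4*z - 4) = (z - 2)*(z + 1)*(z^2 + 3*z + 2) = (z - 2)*(z + 1)*(z + 2)*(z + 1)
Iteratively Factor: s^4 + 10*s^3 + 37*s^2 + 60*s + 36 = (s + 2)*(s^3 + 8*s^2 + 21*s + 18) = (s + 2)^2*(s^2 + 6*s + 9) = (s + 2)^2*(s + 3)*(s + 3)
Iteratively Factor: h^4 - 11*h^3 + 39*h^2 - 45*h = (h - 3)*(h^3 - 8*h^2 + 15*h) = (h - 5)*(h - 3)*(h^2 - 3*h) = h*(h - 5)*(h - 3)*(h - 3)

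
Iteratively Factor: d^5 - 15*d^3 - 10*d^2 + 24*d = (d + 2)*(d^4 - 2*d^3 - 11*d^2 + 12*d) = (d - 4)*(d + 2)*(d^3 + 2*d^2 - 3*d) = (d - 4)*(d + 2)*(d + 3)*(d^2 - d) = d*(d - 4)*(d + 2)*(d + 3)*(d - 1)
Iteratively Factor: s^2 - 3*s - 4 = (s + 1)*(s - 4)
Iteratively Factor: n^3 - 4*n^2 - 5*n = (n - 5)*(n^2 + n) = n*(n - 5)*(n + 1)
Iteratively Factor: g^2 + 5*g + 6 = (g + 2)*(g + 3)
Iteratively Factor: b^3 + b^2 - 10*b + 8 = (b - 2)*(b^2 + 3*b - 4) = (b - 2)*(b + 4)*(b - 1)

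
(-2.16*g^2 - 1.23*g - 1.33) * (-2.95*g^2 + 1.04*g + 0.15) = 6.372*g^4 + 1.3821*g^3 + 2.3203*g^2 - 1.5677*g - 0.1995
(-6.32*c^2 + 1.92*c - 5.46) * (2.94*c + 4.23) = -18.5808*c^3 - 21.0888*c^2 - 7.9308*c - 23.0958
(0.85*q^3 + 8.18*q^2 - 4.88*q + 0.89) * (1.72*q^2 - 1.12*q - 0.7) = 1.462*q^5 + 13.1176*q^4 - 18.1502*q^3 + 1.2704*q^2 + 2.4192*q - 0.623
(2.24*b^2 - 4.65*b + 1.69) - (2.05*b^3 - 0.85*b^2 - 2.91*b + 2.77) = -2.05*b^3 + 3.09*b^2 - 1.74*b - 1.08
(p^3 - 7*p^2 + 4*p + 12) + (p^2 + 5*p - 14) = p^3 - 6*p^2 + 9*p - 2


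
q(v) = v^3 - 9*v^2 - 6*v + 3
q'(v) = 3*v^2 - 18*v - 6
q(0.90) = -8.96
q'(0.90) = -19.77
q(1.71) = -28.58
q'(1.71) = -28.01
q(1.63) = -26.36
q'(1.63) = -27.37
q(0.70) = -5.27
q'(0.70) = -17.13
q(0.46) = -1.57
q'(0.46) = -13.65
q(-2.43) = -49.91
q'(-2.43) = 55.45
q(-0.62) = 3.02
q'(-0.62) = 6.31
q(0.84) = -7.80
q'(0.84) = -19.00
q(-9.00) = -1401.00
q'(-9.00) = 399.00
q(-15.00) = -5307.00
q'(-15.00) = 939.00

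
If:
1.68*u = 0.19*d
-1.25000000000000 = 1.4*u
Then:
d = -7.89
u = -0.89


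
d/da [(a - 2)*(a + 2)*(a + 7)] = 3*a^2 + 14*a - 4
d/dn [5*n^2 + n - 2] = 10*n + 1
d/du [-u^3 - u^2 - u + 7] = -3*u^2 - 2*u - 1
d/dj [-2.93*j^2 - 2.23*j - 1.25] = -5.86*j - 2.23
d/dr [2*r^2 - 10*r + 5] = 4*r - 10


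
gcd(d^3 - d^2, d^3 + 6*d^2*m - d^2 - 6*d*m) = d^2 - d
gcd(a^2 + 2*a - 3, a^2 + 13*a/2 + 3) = 1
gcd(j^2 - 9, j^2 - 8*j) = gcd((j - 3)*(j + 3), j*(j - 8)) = 1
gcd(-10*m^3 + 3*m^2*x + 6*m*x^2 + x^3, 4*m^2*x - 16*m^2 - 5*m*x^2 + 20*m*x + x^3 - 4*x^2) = -m + x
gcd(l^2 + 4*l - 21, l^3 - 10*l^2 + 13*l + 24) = l - 3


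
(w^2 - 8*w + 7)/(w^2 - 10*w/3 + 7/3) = 3*(w - 7)/(3*w - 7)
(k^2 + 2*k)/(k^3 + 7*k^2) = (k + 2)/(k*(k + 7))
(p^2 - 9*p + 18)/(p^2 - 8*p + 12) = (p - 3)/(p - 2)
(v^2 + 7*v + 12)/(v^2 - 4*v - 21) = (v + 4)/(v - 7)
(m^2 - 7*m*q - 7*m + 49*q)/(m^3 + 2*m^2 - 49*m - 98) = (m - 7*q)/(m^2 + 9*m + 14)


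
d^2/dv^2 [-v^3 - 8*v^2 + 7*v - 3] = -6*v - 16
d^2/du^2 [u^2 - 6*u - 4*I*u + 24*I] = 2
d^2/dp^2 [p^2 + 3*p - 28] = 2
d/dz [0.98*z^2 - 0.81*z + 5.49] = 1.96*z - 0.81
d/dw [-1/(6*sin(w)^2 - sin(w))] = (12/tan(w) - cos(w)/sin(w)^2)/(6*sin(w) - 1)^2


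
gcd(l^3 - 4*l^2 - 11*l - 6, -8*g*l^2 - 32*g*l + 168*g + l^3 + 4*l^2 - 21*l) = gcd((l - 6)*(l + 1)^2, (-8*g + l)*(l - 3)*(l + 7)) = 1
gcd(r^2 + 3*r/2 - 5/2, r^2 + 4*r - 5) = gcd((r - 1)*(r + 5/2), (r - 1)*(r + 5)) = r - 1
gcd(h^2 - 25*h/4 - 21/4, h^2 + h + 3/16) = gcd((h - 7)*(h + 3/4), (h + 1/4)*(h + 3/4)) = h + 3/4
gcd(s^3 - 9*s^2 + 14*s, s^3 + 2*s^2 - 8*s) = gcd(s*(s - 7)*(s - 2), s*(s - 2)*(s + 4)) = s^2 - 2*s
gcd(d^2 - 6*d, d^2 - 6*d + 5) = 1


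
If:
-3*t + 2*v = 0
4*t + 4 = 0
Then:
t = -1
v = -3/2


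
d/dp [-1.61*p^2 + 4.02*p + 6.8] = 4.02 - 3.22*p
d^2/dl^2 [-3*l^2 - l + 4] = -6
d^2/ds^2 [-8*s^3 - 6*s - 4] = -48*s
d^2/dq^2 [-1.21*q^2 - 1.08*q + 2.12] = -2.42000000000000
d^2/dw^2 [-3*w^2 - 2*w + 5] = -6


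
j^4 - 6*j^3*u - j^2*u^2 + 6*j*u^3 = j*(j - 6*u)*(j - u)*(j + u)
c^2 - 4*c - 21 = (c - 7)*(c + 3)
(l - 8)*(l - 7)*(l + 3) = l^3 - 12*l^2 + 11*l + 168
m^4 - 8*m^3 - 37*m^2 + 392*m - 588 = (m - 7)*(m - 6)*(m - 2)*(m + 7)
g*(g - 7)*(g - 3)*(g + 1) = g^4 - 9*g^3 + 11*g^2 + 21*g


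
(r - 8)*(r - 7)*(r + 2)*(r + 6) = r^4 - 7*r^3 - 52*r^2 + 268*r + 672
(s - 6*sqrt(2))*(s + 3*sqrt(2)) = s^2 - 3*sqrt(2)*s - 36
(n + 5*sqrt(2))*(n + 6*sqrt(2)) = n^2 + 11*sqrt(2)*n + 60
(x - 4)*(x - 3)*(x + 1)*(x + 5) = x^4 - x^3 - 25*x^2 + 37*x + 60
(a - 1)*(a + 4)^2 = a^3 + 7*a^2 + 8*a - 16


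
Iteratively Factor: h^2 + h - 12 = (h + 4)*(h - 3)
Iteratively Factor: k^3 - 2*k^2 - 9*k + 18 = (k - 2)*(k^2 - 9) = (k - 2)*(k + 3)*(k - 3)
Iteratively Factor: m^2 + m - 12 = (m + 4)*(m - 3)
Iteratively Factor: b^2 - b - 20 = (b - 5)*(b + 4)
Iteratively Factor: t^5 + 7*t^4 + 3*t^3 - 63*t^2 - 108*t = (t + 3)*(t^4 + 4*t^3 - 9*t^2 - 36*t) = (t + 3)^2*(t^3 + t^2 - 12*t) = (t - 3)*(t + 3)^2*(t^2 + 4*t) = t*(t - 3)*(t + 3)^2*(t + 4)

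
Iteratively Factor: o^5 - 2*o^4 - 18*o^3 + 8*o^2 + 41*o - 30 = (o + 3)*(o^4 - 5*o^3 - 3*o^2 + 17*o - 10) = (o - 5)*(o + 3)*(o^3 - 3*o + 2) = (o - 5)*(o - 1)*(o + 3)*(o^2 + o - 2) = (o - 5)*(o - 1)*(o + 2)*(o + 3)*(o - 1)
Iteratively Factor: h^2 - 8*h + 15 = (h - 5)*(h - 3)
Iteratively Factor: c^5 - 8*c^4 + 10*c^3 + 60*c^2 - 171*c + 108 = (c - 1)*(c^4 - 7*c^3 + 3*c^2 + 63*c - 108) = (c - 3)*(c - 1)*(c^3 - 4*c^2 - 9*c + 36) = (c - 3)*(c - 1)*(c + 3)*(c^2 - 7*c + 12) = (c - 3)^2*(c - 1)*(c + 3)*(c - 4)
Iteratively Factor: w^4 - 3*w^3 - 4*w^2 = (w - 4)*(w^3 + w^2) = (w - 4)*(w + 1)*(w^2) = w*(w - 4)*(w + 1)*(w)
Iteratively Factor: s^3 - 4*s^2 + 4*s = (s)*(s^2 - 4*s + 4) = s*(s - 2)*(s - 2)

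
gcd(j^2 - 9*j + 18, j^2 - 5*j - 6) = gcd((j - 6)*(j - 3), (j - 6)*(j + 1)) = j - 6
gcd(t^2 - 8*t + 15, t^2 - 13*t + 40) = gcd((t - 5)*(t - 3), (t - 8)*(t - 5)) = t - 5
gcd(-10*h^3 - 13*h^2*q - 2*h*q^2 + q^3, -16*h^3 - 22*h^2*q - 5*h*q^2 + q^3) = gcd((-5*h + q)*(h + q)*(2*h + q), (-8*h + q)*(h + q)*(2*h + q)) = 2*h^2 + 3*h*q + q^2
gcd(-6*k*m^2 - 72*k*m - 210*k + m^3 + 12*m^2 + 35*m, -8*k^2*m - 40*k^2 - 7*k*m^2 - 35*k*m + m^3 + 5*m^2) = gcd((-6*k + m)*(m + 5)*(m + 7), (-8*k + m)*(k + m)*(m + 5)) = m + 5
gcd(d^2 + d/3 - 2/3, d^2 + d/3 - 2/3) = d^2 + d/3 - 2/3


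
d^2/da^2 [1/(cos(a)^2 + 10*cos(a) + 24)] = (-8*sin(a)^4 + 12*sin(a)^2 + 555*cos(a) - 15*cos(3*a) + 300)/(2*(cos(a) + 4)^3*(cos(a) + 6)^3)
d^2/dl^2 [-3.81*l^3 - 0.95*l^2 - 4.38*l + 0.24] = -22.86*l - 1.9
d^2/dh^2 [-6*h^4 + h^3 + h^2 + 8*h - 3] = -72*h^2 + 6*h + 2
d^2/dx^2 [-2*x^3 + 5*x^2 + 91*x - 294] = 10 - 12*x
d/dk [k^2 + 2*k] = 2*k + 2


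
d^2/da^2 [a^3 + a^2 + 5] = 6*a + 2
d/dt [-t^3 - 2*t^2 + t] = -3*t^2 - 4*t + 1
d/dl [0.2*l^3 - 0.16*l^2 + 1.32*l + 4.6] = 0.6*l^2 - 0.32*l + 1.32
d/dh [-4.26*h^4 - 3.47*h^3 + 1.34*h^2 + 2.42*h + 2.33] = -17.04*h^3 - 10.41*h^2 + 2.68*h + 2.42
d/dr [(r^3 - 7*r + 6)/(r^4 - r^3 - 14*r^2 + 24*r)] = (-r^4 - 4*r^3 - 5*r^2 + 6*r - 36)/(r^2*(r^4 + 2*r^3 - 23*r^2 - 24*r + 144))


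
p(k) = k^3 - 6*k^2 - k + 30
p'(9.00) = 134.00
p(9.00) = 264.00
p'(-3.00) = 62.00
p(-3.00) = -48.00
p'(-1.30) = 19.67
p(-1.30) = 18.96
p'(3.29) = -8.01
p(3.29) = -2.62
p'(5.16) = 16.96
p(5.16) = 2.47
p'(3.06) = -9.63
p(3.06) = -0.59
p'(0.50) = -6.25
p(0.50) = 28.12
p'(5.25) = 18.69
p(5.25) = 4.08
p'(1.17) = -10.93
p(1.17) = 22.22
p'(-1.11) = 16.02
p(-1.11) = 22.35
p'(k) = 3*k^2 - 12*k - 1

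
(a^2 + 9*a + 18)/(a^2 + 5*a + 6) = (a + 6)/(a + 2)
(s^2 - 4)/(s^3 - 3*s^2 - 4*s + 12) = 1/(s - 3)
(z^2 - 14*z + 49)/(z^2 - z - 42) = (z - 7)/(z + 6)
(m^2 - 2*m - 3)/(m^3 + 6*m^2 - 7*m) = (m^2 - 2*m - 3)/(m*(m^2 + 6*m - 7))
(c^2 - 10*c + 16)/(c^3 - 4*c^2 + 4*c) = (c - 8)/(c*(c - 2))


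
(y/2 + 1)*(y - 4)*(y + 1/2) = y^3/2 - 3*y^2/4 - 9*y/2 - 2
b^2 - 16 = (b - 4)*(b + 4)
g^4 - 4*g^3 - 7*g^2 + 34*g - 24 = (g - 4)*(g - 2)*(g - 1)*(g + 3)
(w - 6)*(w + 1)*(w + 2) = w^3 - 3*w^2 - 16*w - 12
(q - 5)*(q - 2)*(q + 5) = q^3 - 2*q^2 - 25*q + 50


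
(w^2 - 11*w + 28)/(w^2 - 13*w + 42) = (w - 4)/(w - 6)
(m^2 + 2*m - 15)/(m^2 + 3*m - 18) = (m + 5)/(m + 6)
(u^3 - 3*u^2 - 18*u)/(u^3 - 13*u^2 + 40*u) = (u^2 - 3*u - 18)/(u^2 - 13*u + 40)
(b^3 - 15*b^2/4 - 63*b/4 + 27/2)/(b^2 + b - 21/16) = 4*(b^2 - 3*b - 18)/(4*b + 7)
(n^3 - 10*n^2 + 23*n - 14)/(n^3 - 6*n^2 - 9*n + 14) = (n - 2)/(n + 2)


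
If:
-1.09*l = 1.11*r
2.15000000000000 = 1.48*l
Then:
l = 1.45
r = -1.43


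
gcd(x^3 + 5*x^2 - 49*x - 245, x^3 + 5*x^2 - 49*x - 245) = x^3 + 5*x^2 - 49*x - 245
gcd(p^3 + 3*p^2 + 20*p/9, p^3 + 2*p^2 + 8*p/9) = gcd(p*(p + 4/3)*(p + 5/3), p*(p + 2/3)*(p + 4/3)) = p^2 + 4*p/3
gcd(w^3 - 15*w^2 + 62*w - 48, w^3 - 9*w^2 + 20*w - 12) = w^2 - 7*w + 6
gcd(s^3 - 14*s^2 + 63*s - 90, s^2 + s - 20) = 1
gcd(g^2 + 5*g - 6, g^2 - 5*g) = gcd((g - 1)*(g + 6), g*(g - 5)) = 1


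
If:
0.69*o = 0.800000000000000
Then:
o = 1.16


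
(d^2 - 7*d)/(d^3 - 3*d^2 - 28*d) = 1/(d + 4)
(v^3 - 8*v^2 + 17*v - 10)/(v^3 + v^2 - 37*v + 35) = (v - 2)/(v + 7)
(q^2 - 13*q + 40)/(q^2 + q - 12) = (q^2 - 13*q + 40)/(q^2 + q - 12)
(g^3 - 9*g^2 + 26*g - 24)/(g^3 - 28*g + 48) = (g - 3)/(g + 6)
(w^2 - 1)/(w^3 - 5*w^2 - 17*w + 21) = (w + 1)/(w^2 - 4*w - 21)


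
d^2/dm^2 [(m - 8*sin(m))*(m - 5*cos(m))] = 8*m*sin(m) + 5*m*cos(m) + 10*sin(m) - 80*sin(2*m) - 16*cos(m) + 2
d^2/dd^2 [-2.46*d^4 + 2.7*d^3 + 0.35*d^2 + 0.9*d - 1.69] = -29.52*d^2 + 16.2*d + 0.7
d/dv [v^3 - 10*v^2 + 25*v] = 3*v^2 - 20*v + 25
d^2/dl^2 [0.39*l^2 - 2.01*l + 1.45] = 0.780000000000000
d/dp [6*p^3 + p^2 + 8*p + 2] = 18*p^2 + 2*p + 8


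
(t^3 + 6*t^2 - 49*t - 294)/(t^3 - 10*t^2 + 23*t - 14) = (t^2 + 13*t + 42)/(t^2 - 3*t + 2)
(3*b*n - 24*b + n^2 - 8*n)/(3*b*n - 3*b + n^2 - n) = (n - 8)/(n - 1)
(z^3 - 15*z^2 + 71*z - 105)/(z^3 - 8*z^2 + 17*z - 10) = (z^2 - 10*z + 21)/(z^2 - 3*z + 2)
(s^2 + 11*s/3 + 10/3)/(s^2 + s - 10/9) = 3*(s + 2)/(3*s - 2)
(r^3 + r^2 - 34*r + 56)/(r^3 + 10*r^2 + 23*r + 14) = (r^2 - 6*r + 8)/(r^2 + 3*r + 2)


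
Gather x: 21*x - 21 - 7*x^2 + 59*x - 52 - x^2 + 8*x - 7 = -8*x^2 + 88*x - 80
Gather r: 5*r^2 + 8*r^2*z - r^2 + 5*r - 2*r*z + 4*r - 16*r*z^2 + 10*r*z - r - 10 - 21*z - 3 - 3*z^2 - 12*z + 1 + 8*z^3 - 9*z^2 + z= r^2*(8*z + 4) + r*(-16*z^2 + 8*z + 8) + 8*z^3 - 12*z^2 - 32*z - 12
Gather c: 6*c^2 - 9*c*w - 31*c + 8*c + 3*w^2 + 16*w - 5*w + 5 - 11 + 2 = 6*c^2 + c*(-9*w - 23) + 3*w^2 + 11*w - 4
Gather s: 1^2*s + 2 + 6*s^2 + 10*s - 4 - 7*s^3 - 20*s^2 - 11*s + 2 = -7*s^3 - 14*s^2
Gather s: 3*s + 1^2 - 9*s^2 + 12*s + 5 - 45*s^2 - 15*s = 6 - 54*s^2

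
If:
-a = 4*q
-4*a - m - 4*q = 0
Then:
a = -4*q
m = 12*q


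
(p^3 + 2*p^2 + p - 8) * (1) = p^3 + 2*p^2 + p - 8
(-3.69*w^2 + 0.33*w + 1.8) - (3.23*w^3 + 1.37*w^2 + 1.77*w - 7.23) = -3.23*w^3 - 5.06*w^2 - 1.44*w + 9.03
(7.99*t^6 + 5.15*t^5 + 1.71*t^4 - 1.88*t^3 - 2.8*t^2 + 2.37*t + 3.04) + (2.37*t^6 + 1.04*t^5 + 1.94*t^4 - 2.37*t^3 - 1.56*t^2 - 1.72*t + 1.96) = 10.36*t^6 + 6.19*t^5 + 3.65*t^4 - 4.25*t^3 - 4.36*t^2 + 0.65*t + 5.0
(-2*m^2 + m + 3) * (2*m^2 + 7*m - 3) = -4*m^4 - 12*m^3 + 19*m^2 + 18*m - 9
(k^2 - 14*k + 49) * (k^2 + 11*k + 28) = k^4 - 3*k^3 - 77*k^2 + 147*k + 1372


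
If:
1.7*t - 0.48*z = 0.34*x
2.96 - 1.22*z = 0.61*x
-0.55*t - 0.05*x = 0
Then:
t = 0.42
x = -4.58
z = 4.71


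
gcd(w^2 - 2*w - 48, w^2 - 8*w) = w - 8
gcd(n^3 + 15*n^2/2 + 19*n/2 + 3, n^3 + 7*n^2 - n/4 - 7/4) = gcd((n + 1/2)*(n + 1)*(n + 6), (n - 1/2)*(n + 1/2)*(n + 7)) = n + 1/2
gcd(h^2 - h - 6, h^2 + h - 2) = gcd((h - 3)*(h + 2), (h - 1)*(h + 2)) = h + 2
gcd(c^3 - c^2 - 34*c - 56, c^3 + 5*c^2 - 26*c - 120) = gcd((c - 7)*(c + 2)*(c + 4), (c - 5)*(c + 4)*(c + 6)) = c + 4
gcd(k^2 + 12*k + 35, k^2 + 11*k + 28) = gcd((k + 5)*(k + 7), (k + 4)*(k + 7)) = k + 7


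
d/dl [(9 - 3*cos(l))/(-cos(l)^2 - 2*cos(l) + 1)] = 3*(cos(l)^2 - 6*cos(l) - 5)*sin(l)/(-sin(l)^2 + 2*cos(l))^2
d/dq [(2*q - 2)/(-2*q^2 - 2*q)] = (q^2 - 2*q - 1)/(q^2*(q^2 + 2*q + 1))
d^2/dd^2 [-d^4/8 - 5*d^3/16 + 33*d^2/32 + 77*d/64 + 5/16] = -3*d^2/2 - 15*d/8 + 33/16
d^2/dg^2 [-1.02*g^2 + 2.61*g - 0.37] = -2.04000000000000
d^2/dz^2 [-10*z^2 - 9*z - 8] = -20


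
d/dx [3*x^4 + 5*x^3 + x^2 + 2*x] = 12*x^3 + 15*x^2 + 2*x + 2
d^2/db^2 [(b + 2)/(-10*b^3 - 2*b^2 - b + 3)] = 2*(-(b + 2)*(30*b^2 + 4*b + 1)^2 + (30*b^2 + 4*b + 2*(b + 2)*(15*b + 1) + 1)*(10*b^3 + 2*b^2 + b - 3))/(10*b^3 + 2*b^2 + b - 3)^3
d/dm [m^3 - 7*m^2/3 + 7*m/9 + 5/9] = 3*m^2 - 14*m/3 + 7/9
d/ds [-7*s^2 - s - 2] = -14*s - 1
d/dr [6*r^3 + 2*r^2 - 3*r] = 18*r^2 + 4*r - 3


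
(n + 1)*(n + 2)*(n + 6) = n^3 + 9*n^2 + 20*n + 12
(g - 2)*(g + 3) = g^2 + g - 6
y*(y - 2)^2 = y^3 - 4*y^2 + 4*y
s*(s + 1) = s^2 + s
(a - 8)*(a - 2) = a^2 - 10*a + 16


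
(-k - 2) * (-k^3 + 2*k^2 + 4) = k^4 - 4*k^2 - 4*k - 8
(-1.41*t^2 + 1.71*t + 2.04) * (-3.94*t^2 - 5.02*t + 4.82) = 5.5554*t^4 + 0.340799999999999*t^3 - 23.418*t^2 - 1.9986*t + 9.8328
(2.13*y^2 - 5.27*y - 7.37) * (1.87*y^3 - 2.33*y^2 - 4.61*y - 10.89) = 3.9831*y^5 - 14.8178*y^4 - 11.3221*y^3 + 18.2711*y^2 + 91.366*y + 80.2593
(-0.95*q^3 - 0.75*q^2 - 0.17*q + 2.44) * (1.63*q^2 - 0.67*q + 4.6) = -1.5485*q^5 - 0.586*q^4 - 4.1446*q^3 + 0.6411*q^2 - 2.4168*q + 11.224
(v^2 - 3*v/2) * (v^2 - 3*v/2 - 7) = v^4 - 3*v^3 - 19*v^2/4 + 21*v/2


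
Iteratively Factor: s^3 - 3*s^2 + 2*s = (s - 1)*(s^2 - 2*s) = s*(s - 1)*(s - 2)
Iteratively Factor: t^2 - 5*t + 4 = (t - 1)*(t - 4)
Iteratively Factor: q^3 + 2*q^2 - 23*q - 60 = (q + 3)*(q^2 - q - 20) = (q - 5)*(q + 3)*(q + 4)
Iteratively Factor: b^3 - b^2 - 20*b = (b - 5)*(b^2 + 4*b) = (b - 5)*(b + 4)*(b)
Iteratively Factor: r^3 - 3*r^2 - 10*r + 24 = (r - 2)*(r^2 - r - 12) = (r - 2)*(r + 3)*(r - 4)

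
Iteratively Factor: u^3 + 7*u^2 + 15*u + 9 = (u + 1)*(u^2 + 6*u + 9) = (u + 1)*(u + 3)*(u + 3)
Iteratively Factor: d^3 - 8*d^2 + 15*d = (d - 3)*(d^2 - 5*d) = d*(d - 3)*(d - 5)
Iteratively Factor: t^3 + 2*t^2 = (t)*(t^2 + 2*t) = t^2*(t + 2)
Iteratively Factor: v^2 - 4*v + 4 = (v - 2)*(v - 2)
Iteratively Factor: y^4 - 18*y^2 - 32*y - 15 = (y + 3)*(y^3 - 3*y^2 - 9*y - 5) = (y - 5)*(y + 3)*(y^2 + 2*y + 1) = (y - 5)*(y + 1)*(y + 3)*(y + 1)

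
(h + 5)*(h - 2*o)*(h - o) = h^3 - 3*h^2*o + 5*h^2 + 2*h*o^2 - 15*h*o + 10*o^2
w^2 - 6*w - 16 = (w - 8)*(w + 2)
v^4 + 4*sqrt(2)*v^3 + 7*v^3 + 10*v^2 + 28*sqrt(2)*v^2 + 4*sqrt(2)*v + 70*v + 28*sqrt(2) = (v + 7)*(v + sqrt(2))^2*(v + 2*sqrt(2))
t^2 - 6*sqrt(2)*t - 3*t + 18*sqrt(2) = (t - 3)*(t - 6*sqrt(2))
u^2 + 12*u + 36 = (u + 6)^2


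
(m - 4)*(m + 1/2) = m^2 - 7*m/2 - 2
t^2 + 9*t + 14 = (t + 2)*(t + 7)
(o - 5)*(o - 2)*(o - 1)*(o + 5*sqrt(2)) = o^4 - 8*o^3 + 5*sqrt(2)*o^3 - 40*sqrt(2)*o^2 + 17*o^2 - 10*o + 85*sqrt(2)*o - 50*sqrt(2)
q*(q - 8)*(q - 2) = q^3 - 10*q^2 + 16*q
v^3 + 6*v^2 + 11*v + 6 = (v + 1)*(v + 2)*(v + 3)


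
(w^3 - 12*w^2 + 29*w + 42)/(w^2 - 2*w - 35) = (w^2 - 5*w - 6)/(w + 5)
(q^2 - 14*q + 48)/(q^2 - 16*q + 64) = (q - 6)/(q - 8)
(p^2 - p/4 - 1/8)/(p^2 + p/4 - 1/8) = (8*p^2 - 2*p - 1)/(8*p^2 + 2*p - 1)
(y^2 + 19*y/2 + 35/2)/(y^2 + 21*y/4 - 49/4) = 2*(2*y + 5)/(4*y - 7)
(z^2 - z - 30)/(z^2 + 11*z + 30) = (z - 6)/(z + 6)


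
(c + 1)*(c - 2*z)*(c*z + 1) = c^3*z - 2*c^2*z^2 + c^2*z + c^2 - 2*c*z^2 - 2*c*z + c - 2*z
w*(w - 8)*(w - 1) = w^3 - 9*w^2 + 8*w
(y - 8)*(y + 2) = y^2 - 6*y - 16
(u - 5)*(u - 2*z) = u^2 - 2*u*z - 5*u + 10*z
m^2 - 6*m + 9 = (m - 3)^2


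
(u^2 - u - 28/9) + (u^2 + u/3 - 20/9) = 2*u^2 - 2*u/3 - 16/3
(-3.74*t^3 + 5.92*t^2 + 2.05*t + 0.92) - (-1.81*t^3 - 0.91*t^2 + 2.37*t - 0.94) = -1.93*t^3 + 6.83*t^2 - 0.32*t + 1.86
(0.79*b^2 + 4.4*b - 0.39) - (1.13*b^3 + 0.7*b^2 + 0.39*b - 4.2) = -1.13*b^3 + 0.0900000000000001*b^2 + 4.01*b + 3.81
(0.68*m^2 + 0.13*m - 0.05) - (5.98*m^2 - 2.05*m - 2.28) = -5.3*m^2 + 2.18*m + 2.23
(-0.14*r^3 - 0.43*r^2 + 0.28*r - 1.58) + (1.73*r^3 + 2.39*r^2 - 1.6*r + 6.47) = 1.59*r^3 + 1.96*r^2 - 1.32*r + 4.89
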